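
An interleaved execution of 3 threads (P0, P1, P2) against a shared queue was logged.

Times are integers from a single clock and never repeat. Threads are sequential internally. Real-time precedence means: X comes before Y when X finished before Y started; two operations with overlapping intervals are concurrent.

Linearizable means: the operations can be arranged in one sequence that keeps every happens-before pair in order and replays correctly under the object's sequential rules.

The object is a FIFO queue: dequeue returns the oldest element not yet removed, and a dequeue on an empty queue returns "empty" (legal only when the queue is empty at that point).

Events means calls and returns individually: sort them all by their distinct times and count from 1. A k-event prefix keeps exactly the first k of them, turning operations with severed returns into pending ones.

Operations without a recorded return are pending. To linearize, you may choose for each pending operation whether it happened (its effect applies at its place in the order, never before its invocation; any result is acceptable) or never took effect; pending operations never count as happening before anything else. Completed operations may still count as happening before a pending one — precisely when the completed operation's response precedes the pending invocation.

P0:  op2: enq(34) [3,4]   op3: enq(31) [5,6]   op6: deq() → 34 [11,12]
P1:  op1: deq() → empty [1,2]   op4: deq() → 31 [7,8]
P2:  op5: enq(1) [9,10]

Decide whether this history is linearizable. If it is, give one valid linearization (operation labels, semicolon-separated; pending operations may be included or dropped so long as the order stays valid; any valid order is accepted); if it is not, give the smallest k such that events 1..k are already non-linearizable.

cut after 7 events: linearizable; cut after 8 events (op4 responds, time 8): not linearizable
one real-time candidate order over the 4 completed operations — the queue replay rejects it
one such order, op1, op2, op3, op4, breaks at step 4 where op4 deq() → 31 is illegal

not linearizable — minimal violating prefix: 8 events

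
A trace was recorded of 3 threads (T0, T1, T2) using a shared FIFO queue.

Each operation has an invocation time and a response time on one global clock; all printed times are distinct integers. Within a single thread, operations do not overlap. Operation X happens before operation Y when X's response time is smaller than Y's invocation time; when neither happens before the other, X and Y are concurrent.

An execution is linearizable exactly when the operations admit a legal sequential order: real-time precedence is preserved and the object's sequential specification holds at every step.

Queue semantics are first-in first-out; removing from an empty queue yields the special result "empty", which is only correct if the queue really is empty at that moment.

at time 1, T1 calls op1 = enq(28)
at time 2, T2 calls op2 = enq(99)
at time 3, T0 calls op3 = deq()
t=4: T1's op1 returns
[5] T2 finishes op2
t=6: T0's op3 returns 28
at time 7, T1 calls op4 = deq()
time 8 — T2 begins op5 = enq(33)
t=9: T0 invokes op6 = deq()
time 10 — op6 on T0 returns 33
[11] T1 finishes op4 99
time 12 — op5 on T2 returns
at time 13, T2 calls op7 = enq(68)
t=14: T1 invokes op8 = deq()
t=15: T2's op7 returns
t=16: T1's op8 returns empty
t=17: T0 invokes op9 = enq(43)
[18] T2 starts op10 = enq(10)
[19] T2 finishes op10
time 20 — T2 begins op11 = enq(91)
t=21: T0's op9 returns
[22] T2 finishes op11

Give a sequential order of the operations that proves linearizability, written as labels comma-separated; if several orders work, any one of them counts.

step 1: op1 enq(28) — queue <28>
step 2: op2 enq(99) — queue <28,99>
step 3: op3 deq() → 28 — queue <99>
step 4: op4 deq() → 99 — queue <>
step 5: op5 enq(33) — queue <33>
step 6: op6 deq() → 33 — queue <>
step 7: op8 deq() → empty — queue <>
step 8: op7 enq(68) — queue <68>
step 9: op9 enq(43) — queue <68,43>
step 10: op10 enq(10) — queue <68,43,10>
step 11: op11 enq(91) — queue <68,43,10,91>

op1, op2, op3, op4, op5, op6, op8, op7, op9, op10, op11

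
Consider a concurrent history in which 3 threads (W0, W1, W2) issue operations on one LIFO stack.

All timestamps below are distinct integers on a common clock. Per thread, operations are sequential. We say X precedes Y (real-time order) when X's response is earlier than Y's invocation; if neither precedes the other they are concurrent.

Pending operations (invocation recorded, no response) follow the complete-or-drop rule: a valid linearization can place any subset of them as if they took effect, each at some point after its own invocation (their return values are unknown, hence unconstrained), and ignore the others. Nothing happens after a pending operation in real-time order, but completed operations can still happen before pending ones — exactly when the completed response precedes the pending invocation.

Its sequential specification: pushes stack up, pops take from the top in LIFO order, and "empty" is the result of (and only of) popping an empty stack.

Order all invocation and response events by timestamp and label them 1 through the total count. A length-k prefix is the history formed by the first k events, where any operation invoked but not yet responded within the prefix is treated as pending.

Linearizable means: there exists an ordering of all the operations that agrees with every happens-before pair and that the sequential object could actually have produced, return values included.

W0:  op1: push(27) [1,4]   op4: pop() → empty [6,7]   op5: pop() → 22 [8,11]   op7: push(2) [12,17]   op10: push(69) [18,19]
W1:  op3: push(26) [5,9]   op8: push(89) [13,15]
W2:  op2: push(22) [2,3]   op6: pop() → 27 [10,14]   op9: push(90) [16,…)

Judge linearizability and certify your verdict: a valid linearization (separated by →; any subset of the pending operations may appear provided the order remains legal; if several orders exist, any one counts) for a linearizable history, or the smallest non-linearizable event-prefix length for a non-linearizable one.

not linearizable — minimal violating prefix: 7 events

the violation lands at event 7, op4's response at time 7: events 1..6 linearize, events 1..7 do not
every one of the 2 real-time-consistent orders over 3 completed LIFO stack ops fails the sequential spec
include/drop combinations of the 1 pending operation (op3) were all tried; none helps
one such order, op1, op2, op4 (pending dropped), breaks at step 3 where op4 pop() → empty is illegal
one such order, op2, op1, op4 (pending dropped), breaks at step 3 where op4 pop() → empty is illegal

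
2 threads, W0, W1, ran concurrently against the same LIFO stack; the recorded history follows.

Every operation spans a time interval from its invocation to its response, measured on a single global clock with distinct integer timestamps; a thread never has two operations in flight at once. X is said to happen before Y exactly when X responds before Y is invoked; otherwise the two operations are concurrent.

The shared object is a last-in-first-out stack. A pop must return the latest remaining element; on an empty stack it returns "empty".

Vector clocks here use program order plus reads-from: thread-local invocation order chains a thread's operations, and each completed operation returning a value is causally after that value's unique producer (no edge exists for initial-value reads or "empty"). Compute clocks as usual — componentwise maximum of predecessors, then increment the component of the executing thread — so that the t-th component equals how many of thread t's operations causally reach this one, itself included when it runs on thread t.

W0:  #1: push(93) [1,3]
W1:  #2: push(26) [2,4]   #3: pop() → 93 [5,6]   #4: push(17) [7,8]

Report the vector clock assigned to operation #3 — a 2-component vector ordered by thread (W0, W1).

no predecessors for #2 (invoked 2): W1 increments from zero → (0, 1)
no predecessors for #1 (invoked 1): W0 increments from zero → (1, 0)
#3 (invocation 5): componentwise max over VC(#1)=(1, 0), VC(#2)=(0, 1), +1 at W1, giving (1, 2)
#4 (invocation 7): componentwise max over VC(#3)=(1, 2), +1 at W1, giving (1, 3)
target: VC(#3) = (1, 2)

(1, 2)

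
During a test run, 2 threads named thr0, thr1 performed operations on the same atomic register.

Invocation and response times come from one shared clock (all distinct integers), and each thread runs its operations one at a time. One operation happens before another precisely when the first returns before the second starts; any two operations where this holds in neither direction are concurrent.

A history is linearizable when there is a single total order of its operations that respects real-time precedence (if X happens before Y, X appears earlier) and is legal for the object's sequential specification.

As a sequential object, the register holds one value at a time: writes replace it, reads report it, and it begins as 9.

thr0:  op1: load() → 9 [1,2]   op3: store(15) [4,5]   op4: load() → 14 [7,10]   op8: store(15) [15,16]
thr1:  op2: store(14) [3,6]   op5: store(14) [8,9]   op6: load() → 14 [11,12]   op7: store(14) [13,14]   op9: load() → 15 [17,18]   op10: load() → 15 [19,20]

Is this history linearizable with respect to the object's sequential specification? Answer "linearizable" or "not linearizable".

witness order: op1, op2, op3, op5, op4, op6, op7, op8, op9, op10
step 1: op1 load() → 9 — value 9
step 2: op2 store(14) — value 14
step 3: op3 store(15) — value 15
step 4: op5 store(14) — value 14
step 5: op4 load() → 14 — value 14
step 6: op6 load() → 14 — value 14
step 7: op7 store(14) — value 14
step 8: op8 store(15) — value 15
step 9: op9 load() → 15 — value 15
step 10: op10 load() → 15 — value 15

linearizable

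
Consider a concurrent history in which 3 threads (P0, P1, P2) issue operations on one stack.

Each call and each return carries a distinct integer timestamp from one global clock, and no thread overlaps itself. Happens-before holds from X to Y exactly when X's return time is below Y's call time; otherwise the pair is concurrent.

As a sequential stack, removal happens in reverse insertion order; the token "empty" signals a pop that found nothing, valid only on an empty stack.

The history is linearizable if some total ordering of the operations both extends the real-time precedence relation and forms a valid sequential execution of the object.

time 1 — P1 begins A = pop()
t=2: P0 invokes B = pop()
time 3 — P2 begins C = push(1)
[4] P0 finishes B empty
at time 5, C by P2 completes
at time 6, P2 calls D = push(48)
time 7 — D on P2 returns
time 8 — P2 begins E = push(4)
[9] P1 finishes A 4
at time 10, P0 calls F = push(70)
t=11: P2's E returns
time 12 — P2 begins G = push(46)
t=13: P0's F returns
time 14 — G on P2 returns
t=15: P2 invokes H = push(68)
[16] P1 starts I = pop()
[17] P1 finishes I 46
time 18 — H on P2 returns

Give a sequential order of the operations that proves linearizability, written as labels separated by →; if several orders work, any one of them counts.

1. B pop() → empty, leaving stack <>
2. C push(1), leaving stack <1>
3. D push(48), leaving stack <1,48>
4. E push(4), leaving stack <1,48,4>
5. A pop() → 4, leaving stack <1,48>
6. F push(70), leaving stack <1,48,70>
7. G push(46), leaving stack <1,48,70,46>
8. I pop() → 46, leaving stack <1,48,70>
9. H push(68), leaving stack <1,48,70,68>

B → C → D → E → A → F → G → I → H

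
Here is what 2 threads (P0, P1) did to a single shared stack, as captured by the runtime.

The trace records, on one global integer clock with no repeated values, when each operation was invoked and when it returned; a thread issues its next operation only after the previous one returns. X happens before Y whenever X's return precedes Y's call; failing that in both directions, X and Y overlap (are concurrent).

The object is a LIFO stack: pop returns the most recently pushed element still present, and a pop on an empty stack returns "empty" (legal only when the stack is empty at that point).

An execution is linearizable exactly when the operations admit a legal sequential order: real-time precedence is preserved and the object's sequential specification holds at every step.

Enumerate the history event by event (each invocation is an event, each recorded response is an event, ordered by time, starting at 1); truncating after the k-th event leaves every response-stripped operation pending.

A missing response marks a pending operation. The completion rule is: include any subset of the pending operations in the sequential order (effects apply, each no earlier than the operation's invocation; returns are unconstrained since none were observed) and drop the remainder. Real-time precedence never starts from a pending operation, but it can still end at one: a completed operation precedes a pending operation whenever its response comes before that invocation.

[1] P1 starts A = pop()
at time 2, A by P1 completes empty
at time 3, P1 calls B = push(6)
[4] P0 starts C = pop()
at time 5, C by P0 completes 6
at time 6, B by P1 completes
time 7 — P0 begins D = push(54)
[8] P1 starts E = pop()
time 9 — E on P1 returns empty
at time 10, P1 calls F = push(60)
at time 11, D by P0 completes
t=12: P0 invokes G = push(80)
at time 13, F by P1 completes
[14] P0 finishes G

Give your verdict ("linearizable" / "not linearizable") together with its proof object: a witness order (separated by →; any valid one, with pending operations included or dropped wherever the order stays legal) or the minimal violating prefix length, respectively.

step 1: A pop() → empty — stack <>
step 2: B push(6) — stack <6>
step 3: C pop() → 6 — stack <>
step 4: E pop() → empty — stack <>
step 5: D push(54) — stack <54>
step 6: F push(60) — stack <54,60>
step 7: G push(80) — stack <54,60,80>

linearizable — witness: A → B → C → E → D → F → G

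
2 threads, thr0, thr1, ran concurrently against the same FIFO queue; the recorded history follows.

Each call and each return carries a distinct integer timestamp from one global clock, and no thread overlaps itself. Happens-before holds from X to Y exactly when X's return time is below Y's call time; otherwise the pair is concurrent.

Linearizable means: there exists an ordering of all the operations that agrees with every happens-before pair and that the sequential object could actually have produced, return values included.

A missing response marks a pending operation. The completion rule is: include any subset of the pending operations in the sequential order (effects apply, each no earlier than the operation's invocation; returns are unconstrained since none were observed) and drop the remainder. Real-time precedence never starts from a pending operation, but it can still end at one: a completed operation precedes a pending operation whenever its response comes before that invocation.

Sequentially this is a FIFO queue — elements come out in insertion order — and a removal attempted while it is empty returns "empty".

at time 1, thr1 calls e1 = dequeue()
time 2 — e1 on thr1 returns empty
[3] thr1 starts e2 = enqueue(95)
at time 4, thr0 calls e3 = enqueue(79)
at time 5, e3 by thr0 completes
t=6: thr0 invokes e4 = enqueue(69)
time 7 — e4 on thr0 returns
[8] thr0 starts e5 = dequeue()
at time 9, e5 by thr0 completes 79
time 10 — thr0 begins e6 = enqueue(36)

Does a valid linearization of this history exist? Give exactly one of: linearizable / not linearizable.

witness order: e1, e3, e2, e4, e5
after step 1 (e1 dequeue() → empty): queue <>
after step 2 (e3 enqueue(79)): queue <79>
after step 3 (e2 enqueue(95) (pending, included)): queue <79,95>
after step 4 (e4 enqueue(69)): queue <79,95,69>
after step 5 (e5 dequeue() → 79): queue <95,69>

linearizable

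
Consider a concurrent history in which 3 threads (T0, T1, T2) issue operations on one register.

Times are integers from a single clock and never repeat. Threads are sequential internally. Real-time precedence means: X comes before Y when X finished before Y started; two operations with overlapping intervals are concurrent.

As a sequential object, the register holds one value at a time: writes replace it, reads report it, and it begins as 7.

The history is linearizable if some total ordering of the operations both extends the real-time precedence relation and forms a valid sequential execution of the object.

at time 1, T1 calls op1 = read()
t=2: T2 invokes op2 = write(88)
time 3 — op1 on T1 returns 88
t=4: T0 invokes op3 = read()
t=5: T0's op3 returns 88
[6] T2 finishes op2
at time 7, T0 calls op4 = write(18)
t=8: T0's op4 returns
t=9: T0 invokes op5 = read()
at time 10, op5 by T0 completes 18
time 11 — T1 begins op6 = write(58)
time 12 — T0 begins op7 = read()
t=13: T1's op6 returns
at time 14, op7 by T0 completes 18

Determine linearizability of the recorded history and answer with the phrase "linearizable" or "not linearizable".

a witness: op2, op1, op3, op4, op5, op7, op6
after step 1 (op2 write(88)): value 88
after step 2 (op1 read() → 88): value 88
after step 3 (op3 read() → 88): value 88
after step 4 (op4 write(18)): value 18
after step 5 (op5 read() → 18): value 18
after step 6 (op7 read() → 18): value 18
after step 7 (op6 write(58)): value 58

linearizable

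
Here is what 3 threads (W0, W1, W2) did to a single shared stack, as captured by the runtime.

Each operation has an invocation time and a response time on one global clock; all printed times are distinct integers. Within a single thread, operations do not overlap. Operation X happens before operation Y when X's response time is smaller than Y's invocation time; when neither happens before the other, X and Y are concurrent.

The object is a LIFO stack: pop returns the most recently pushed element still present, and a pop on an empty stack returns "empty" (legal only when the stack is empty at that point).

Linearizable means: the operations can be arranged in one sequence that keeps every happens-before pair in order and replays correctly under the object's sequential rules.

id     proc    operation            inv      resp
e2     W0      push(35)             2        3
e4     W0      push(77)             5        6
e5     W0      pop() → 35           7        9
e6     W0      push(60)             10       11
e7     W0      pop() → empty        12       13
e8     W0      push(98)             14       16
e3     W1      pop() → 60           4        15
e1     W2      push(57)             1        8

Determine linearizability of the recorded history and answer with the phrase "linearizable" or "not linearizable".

not linearizable

prefix check: 1..12 passes, 1..13 fails once e7's time-13 response joins
every one of the 4 real-time-consistent orders over 6 completed stack ops fails the sequential spec
completion choices over the 1 pending operation (e3) were checked; none helps
for example e1, e2, e4, e5, e6, e7 (pending dropped) fails at step 4: e5 pop() → 35 is not legal there
for example e2, e1, e4, e5, e6, e7 (pending dropped) fails at step 4: e5 pop() → 35 is not legal there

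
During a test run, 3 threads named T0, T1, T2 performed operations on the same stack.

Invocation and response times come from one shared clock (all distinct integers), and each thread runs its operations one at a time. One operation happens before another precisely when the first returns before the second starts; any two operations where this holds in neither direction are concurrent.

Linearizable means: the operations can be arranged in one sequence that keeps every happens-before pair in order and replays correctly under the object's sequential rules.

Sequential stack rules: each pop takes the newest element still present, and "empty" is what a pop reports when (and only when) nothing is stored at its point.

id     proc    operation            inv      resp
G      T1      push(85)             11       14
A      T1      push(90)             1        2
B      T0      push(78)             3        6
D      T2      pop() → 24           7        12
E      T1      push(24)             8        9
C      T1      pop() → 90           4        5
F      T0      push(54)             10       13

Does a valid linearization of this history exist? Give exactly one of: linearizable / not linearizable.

a witness: A, C, B, E, D, F, G
1. A push(90), leaving stack <90>
2. C pop() → 90, leaving stack <>
3. B push(78), leaving stack <78>
4. E push(24), leaving stack <78,24>
5. D pop() → 24, leaving stack <78>
6. F push(54), leaving stack <78,54>
7. G push(85), leaving stack <78,54,85>

linearizable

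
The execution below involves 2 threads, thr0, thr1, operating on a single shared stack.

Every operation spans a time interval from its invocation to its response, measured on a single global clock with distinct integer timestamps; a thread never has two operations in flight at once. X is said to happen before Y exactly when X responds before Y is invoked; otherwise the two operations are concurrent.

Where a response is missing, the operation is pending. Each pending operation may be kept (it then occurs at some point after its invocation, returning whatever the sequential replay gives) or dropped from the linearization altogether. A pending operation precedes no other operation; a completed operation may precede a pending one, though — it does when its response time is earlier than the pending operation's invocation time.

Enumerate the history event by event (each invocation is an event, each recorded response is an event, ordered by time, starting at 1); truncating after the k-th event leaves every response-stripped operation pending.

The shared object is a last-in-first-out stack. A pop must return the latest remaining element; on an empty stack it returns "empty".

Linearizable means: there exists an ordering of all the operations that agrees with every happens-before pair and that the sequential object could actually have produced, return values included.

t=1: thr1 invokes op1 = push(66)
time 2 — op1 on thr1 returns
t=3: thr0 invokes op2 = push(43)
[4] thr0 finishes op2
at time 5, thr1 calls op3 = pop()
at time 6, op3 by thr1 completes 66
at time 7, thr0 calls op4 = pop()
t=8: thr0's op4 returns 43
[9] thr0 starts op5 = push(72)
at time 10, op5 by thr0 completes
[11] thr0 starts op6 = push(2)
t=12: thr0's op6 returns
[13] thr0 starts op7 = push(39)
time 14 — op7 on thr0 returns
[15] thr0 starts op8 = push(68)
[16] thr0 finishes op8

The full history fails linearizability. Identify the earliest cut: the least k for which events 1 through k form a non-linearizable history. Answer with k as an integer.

events 1..5 are still linearizable — one witness is op1, op2:
1. op1 push(66), leaving stack <66>
2. op2 push(43), leaving stack <66,43>
include event 6 — op3 responding at 6 — and every candidate order breaks
e.g. op1, op2, op3: illegal at step 3, since op3 pop() → 66 cannot apply there

6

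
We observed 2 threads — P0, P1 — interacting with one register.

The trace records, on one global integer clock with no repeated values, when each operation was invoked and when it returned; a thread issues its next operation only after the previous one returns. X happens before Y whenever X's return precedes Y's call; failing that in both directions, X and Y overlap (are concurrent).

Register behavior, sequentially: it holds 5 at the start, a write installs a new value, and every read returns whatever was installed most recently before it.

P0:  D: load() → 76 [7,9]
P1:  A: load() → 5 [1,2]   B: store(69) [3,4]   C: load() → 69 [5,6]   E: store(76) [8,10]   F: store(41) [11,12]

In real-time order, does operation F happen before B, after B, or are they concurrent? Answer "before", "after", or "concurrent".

F spans [11,12], B spans [3,4]
resp(B)=4 < inv(F)=11

after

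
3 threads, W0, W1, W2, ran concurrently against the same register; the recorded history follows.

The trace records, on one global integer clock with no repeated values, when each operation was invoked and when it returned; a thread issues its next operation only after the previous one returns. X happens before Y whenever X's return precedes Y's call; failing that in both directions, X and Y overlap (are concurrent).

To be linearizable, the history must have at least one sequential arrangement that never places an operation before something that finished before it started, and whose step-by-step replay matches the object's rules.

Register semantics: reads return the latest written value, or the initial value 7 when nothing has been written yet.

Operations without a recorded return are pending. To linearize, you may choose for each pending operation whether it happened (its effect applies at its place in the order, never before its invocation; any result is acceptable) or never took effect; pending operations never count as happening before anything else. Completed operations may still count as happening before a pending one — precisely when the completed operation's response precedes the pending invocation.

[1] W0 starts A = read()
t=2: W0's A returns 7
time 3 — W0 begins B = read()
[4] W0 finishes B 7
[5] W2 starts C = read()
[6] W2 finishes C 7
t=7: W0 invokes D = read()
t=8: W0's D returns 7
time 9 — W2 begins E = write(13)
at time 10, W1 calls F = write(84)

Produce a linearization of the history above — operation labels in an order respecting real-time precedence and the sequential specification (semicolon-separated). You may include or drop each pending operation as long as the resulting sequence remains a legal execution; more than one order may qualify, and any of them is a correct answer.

after step 1 (A read() → 7): value 7
after step 2 (B read() → 7): value 7
after step 3 (C read() → 7): value 7
after step 4 (D read() → 7): value 7

A; B; C; D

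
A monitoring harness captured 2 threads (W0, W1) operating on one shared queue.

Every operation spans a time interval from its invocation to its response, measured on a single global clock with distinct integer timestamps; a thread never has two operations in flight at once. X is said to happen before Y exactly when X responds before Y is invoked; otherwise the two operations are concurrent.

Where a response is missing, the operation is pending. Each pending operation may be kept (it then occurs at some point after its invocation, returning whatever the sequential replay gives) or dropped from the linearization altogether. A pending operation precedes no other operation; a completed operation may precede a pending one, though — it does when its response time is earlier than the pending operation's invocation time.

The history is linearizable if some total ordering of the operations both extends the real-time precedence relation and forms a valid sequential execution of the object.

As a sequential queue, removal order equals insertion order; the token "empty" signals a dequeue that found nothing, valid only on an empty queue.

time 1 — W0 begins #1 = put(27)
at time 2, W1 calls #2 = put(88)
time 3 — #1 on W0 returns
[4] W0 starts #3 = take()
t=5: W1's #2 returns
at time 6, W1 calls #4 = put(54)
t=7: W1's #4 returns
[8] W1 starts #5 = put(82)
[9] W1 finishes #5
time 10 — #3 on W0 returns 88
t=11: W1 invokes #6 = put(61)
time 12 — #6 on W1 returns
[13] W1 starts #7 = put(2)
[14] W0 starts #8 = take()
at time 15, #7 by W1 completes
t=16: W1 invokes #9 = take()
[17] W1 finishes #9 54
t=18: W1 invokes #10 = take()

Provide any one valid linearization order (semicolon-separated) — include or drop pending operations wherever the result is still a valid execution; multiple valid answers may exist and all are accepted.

1. #2 put(88), leaving queue <88>
2. #1 put(27), leaving queue <88,27>
3. #3 take() → 88, leaving queue <27>
4. #4 put(54), leaving queue <27,54>
5. #5 put(82), leaving queue <27,54,82>
6. #6 put(61), leaving queue <27,54,82,61>
7. #7 put(2), leaving queue <27,54,82,61,2>
8. #8 take() (pending, included), leaving queue <54,82,61,2>
9. #9 take() → 54, leaving queue <82,61,2>

#2; #1; #3; #4; #5; #6; #7; #8; #9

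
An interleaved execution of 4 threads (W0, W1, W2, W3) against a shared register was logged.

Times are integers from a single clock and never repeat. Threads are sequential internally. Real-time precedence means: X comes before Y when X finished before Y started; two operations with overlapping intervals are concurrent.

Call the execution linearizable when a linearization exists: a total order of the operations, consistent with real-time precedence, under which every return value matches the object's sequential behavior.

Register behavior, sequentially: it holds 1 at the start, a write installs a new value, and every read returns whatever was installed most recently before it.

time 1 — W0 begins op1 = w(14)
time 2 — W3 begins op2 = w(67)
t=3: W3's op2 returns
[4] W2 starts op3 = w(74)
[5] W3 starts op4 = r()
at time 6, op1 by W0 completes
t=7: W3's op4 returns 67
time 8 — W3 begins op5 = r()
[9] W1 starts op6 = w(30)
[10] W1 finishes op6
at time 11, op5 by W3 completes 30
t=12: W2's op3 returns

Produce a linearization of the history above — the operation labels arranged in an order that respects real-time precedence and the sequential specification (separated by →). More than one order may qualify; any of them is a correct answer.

op1 → op2 → op4 → op3 → op6 → op5

1. op1 w(14), leaving value 14
2. op2 w(67), leaving value 67
3. op4 r() → 67, leaving value 67
4. op3 w(74), leaving value 74
5. op6 w(30), leaving value 30
6. op5 r() → 30, leaving value 30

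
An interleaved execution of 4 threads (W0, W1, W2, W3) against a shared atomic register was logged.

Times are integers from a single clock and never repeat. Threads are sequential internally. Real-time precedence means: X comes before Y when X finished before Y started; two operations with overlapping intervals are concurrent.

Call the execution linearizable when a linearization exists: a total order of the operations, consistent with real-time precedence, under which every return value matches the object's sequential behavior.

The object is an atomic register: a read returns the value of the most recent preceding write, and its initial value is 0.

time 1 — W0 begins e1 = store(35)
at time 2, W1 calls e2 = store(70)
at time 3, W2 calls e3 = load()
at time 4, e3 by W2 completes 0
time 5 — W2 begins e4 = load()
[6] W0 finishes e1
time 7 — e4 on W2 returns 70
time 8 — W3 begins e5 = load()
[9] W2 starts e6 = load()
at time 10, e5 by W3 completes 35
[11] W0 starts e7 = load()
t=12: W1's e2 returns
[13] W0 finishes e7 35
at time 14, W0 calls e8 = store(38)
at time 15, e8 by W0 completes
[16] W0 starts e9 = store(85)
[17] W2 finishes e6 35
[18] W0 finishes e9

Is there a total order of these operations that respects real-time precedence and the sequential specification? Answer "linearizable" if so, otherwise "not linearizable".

witness order: e3, e2, e4, e1, e5, e6, e7, e8, e9
1. e3 load() → 0, leaving value 0
2. e2 store(70), leaving value 70
3. e4 load() → 70, leaving value 70
4. e1 store(35), leaving value 35
5. e5 load() → 35, leaving value 35
6. e6 load() → 35, leaving value 35
7. e7 load() → 35, leaving value 35
8. e8 store(38), leaving value 38
9. e9 store(85), leaving value 85

linearizable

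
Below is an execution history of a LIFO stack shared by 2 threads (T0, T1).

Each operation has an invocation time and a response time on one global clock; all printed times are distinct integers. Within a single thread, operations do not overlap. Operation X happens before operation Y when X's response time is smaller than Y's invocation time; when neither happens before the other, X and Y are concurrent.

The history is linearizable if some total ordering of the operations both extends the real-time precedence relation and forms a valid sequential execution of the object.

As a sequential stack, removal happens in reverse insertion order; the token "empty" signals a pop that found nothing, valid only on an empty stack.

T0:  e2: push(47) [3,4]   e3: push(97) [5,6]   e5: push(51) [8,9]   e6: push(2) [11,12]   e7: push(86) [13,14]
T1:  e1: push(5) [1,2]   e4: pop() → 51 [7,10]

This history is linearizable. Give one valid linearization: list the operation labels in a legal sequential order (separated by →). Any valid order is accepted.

e1 → e2 → e3 → e5 → e4 → e6 → e7

1. e1 push(5), leaving stack <5>
2. e2 push(47), leaving stack <5,47>
3. e3 push(97), leaving stack <5,47,97>
4. e5 push(51), leaving stack <5,47,97,51>
5. e4 pop() → 51, leaving stack <5,47,97>
6. e6 push(2), leaving stack <5,47,97,2>
7. e7 push(86), leaving stack <5,47,97,2,86>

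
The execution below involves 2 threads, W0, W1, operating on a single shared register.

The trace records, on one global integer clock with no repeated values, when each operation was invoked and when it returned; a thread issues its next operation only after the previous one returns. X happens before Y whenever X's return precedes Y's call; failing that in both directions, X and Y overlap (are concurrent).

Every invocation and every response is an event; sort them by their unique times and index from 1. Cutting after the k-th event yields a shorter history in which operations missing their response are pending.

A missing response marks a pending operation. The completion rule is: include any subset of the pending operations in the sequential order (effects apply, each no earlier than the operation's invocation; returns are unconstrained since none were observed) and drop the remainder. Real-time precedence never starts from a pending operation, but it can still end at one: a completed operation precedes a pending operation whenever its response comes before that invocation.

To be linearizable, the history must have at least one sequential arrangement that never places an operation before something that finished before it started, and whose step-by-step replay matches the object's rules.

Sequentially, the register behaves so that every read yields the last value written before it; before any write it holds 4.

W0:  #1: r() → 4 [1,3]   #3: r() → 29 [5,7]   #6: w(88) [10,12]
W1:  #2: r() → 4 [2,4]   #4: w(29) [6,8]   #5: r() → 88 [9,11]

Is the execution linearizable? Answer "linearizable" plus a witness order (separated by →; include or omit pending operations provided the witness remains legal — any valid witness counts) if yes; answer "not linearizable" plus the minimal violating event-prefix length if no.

linearizable — witness: #1 → #2 → #4 → #3 → #6 → #5

after step 1 (#1 r() → 4): value 4
after step 2 (#2 r() → 4): value 4
after step 3 (#4 w(29)): value 29
after step 4 (#3 r() → 29): value 29
after step 5 (#6 w(88)): value 88
after step 6 (#5 r() → 88): value 88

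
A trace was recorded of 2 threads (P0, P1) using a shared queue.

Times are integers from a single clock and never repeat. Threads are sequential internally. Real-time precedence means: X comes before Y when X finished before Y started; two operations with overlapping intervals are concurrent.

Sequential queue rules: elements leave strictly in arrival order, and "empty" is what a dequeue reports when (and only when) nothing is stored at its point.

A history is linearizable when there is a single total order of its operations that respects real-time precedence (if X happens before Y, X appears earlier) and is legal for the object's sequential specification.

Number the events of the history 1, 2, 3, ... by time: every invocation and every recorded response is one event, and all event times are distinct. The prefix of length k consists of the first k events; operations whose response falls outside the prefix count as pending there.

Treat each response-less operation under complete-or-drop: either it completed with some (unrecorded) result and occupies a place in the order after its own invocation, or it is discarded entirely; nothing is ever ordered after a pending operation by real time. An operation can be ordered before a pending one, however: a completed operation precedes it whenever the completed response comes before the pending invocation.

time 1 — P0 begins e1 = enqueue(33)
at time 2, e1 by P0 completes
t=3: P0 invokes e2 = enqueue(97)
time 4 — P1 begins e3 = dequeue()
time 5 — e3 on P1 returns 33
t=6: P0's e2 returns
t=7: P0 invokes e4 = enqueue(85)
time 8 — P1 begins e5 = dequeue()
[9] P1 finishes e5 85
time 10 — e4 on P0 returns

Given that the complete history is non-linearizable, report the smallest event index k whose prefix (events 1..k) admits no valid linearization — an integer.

events 1..8 are linearizable; a witness order is e1, e2, e3:
after step 1 (e1 enqueue(33)): queue <33>
after step 2 (e2 enqueue(97)): queue <33,97>
after step 3 (e3 dequeue() → 33): queue <97>
event 9 — e5's response, time 9 — after it, nothing linearizes
include/drop combinations of the 1 pending operation (e4) were all tried; none helps
sample order e1, e2, e3, e5 (pending dropped) stalls at step 4 — e5 dequeue() → 85 has no legal effect
sample order e1, e3, e2, e5 (pending dropped) stalls at step 4 — e5 dequeue() → 85 has no legal effect

9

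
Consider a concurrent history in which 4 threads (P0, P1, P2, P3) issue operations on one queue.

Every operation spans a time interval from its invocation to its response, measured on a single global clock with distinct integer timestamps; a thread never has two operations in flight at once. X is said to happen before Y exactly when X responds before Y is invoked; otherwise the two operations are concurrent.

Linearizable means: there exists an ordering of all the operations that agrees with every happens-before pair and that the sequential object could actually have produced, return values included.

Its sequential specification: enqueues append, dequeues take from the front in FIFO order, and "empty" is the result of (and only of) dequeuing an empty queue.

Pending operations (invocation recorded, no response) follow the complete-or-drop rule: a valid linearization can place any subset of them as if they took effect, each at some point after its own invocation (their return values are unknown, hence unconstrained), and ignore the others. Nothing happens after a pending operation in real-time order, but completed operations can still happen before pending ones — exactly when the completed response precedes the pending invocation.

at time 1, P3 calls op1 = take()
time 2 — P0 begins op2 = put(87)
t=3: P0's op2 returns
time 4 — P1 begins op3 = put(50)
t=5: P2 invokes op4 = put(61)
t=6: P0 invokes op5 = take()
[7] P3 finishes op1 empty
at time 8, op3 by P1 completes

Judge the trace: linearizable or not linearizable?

linearizable

witness order: op1, op2, op3
after step 1 (op1 take() → empty): queue <>
after step 2 (op2 put(87)): queue <87>
after step 3 (op3 put(50)): queue <87,50>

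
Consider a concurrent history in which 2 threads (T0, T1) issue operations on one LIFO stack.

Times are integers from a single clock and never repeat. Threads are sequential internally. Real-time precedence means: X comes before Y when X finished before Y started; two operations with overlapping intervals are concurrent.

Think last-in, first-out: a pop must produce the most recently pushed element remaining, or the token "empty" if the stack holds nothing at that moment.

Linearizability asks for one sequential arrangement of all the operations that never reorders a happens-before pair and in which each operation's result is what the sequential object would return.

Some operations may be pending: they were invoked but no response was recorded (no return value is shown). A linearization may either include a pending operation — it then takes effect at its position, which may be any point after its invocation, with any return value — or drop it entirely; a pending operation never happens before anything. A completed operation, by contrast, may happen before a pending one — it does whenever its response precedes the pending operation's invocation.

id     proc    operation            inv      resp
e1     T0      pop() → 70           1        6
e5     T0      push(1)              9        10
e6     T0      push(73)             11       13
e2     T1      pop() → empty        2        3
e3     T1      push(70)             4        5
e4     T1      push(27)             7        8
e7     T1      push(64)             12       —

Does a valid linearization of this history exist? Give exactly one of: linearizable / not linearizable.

linearizable

witness order: e2, e3, e1, e4, e5, e6
1. e2 pop() → empty, leaving stack <>
2. e3 push(70), leaving stack <70>
3. e1 pop() → 70, leaving stack <>
4. e4 push(27), leaving stack <27>
5. e5 push(1), leaving stack <27,1>
6. e6 push(73), leaving stack <27,1,73>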